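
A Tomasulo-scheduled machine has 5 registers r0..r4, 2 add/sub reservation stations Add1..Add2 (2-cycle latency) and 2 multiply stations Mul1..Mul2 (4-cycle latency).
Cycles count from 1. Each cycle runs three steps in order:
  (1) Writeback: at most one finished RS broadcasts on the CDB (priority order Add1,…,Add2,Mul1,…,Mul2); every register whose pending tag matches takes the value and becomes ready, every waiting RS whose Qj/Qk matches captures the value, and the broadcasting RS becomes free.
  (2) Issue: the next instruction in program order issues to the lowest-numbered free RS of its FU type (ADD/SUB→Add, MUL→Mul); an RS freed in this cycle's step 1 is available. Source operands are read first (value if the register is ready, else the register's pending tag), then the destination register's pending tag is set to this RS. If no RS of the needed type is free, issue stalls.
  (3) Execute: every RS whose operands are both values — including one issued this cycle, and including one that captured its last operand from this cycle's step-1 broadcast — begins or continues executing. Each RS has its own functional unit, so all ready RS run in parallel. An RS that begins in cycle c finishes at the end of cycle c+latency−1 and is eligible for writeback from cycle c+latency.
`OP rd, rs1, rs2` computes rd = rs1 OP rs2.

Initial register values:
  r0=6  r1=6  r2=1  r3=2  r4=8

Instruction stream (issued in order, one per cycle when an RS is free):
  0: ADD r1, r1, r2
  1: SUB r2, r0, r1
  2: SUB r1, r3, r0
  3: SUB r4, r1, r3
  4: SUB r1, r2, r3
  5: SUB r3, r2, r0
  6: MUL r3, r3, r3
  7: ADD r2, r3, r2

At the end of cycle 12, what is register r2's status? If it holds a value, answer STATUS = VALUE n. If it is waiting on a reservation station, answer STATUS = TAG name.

STATUS = TAG Add1

  c1: issue ADD r1<-Add1  regs: r0:6,r1:Add1,r2:1,r3:2,r4:8
  c2: issue SUB r2<-Add2  regs: r0:6,r1:Add1,r2:Add2,r3:2,r4:8
  c3: CDB Add1=7; issue SUB r1<-Add1  regs: r0:6,r1:Add1,r2:Add2,r3:2,r4:8
  c4: stall  regs: r0:6,r1:Add1,r2:Add2,r3:2,r4:8
  c5: CDB Add1=-4; issue SUB r4<-Add1  regs: r0:6,r1:-4,r2:Add2,r3:2,r4:Add1
  c6: CDB Add2=-1; issue SUB r1<-Add2  regs: r0:6,r1:Add2,r2:-1,r3:2,r4:Add1
  c7: CDB Add1=-6; issue SUB r3<-Add1  regs: r0:6,r1:Add2,r2:-1,r3:Add1,r4:-6
  c8: CDB Add2=-3; issue MUL r3<-Mul1  regs: r0:6,r1:-3,r2:-1,r3:Mul1,r4:-6
  c9: CDB Add1=-7; issue ADD r2<-Add1  regs: r0:6,r1:-3,r2:Add1,r3:Mul1,r4:-6
  c10: -  regs: r0:6,r1:-3,r2:Add1,r3:Mul1,r4:-6
  c11: -  regs: r0:6,r1:-3,r2:Add1,r3:Mul1,r4:-6
  c12: -  regs: r0:6,r1:-3,r2:Add1,r3:Mul1,r4:-6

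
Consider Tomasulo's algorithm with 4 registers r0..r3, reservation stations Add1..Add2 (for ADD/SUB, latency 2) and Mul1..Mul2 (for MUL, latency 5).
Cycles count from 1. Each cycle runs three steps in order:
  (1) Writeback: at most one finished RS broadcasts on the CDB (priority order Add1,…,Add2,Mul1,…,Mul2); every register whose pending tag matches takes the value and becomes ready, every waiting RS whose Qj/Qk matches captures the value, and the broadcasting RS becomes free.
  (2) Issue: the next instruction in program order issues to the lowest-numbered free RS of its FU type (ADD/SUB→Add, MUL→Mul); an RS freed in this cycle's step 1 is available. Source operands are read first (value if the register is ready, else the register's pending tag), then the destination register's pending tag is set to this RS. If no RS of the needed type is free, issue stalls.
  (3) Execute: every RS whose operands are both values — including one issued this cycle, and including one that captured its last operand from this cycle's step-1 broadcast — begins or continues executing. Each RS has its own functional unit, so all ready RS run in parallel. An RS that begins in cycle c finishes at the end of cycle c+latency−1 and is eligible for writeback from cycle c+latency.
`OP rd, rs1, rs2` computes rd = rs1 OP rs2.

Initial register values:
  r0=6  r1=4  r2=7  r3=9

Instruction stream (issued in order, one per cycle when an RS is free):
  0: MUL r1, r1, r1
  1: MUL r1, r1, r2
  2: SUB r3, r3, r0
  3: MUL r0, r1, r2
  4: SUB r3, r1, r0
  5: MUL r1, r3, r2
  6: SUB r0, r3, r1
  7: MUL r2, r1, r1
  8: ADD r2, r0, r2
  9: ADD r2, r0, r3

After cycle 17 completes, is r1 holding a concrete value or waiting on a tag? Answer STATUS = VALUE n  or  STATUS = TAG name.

cycle 1: issue MUL r1<-Mul1 // r0:6,r1:Mul1,r2:7,r3:9
cycle 2: issue MUL r1<-Mul2 // r0:6,r1:Mul2,r2:7,r3:9
cycle 3: issue SUB r3<-Add1 // r0:6,r1:Mul2,r2:7,r3:Add1
cycle 4: stall // r0:6,r1:Mul2,r2:7,r3:Add1
cycle 5: CDB Add1=3; stall // r0:6,r1:Mul2,r2:7,r3:3
cycle 6: CDB Mul1=16; issue MUL r0<-Mul1 // r0:Mul1,r1:Mul2,r2:7,r3:3
cycle 7: issue SUB r3<-Add1 // r0:Mul1,r1:Mul2,r2:7,r3:Add1
cycle 8: stall // r0:Mul1,r1:Mul2,r2:7,r3:Add1
cycle 9: stall // r0:Mul1,r1:Mul2,r2:7,r3:Add1
cycle 10: stall // r0:Mul1,r1:Mul2,r2:7,r3:Add1
cycle 11: CDB Mul2=112; issue MUL r1<-Mul2 // r0:Mul1,r1:Mul2,r2:7,r3:Add1
cycle 12: issue SUB r0<-Add2 // r0:Add2,r1:Mul2,r2:7,r3:Add1
cycle 13: stall // r0:Add2,r1:Mul2,r2:7,r3:Add1
cycle 14: stall // r0:Add2,r1:Mul2,r2:7,r3:Add1
cycle 15: stall // r0:Add2,r1:Mul2,r2:7,r3:Add1
cycle 16: CDB Mul1=784; issue MUL r2<-Mul1 // r0:Add2,r1:Mul2,r2:Mul1,r3:Add1
cycle 17: stall // r0:Add2,r1:Mul2,r2:Mul1,r3:Add1

STATUS = TAG Mul2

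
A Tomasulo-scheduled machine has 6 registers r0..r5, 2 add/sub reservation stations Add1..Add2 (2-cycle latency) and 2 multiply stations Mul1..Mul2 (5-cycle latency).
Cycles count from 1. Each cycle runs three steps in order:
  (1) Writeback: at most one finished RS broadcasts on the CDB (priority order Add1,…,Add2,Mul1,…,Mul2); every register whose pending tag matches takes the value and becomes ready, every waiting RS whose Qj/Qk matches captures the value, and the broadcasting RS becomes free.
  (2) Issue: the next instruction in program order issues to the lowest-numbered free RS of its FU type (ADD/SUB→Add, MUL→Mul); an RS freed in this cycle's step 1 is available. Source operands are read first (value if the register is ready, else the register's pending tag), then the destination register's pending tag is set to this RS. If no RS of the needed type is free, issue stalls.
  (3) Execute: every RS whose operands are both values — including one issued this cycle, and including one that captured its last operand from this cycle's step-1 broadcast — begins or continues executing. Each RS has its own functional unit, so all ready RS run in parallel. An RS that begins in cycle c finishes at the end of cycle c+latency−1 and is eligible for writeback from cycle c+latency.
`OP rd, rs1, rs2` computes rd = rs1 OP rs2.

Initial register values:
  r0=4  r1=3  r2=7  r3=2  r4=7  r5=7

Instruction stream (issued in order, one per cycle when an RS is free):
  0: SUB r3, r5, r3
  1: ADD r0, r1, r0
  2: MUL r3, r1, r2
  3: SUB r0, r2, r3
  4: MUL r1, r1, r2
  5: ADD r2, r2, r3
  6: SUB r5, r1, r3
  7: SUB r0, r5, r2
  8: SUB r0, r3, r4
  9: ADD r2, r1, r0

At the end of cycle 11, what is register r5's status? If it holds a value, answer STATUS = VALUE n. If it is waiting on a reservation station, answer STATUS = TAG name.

c1: issue SUB r3<-Add1 | r0:4,r1:3,r2:7,r3:Add1,r4:7,r5:7
c2: issue ADD r0<-Add2 | r0:Add2,r1:3,r2:7,r3:Add1,r4:7,r5:7
c3: CDB Add1=5; issue MUL r3<-Mul1 | r0:Add2,r1:3,r2:7,r3:Mul1,r4:7,r5:7
c4: CDB Add2=7; issue SUB r0<-Add1 | r0:Add1,r1:3,r2:7,r3:Mul1,r4:7,r5:7
c5: issue MUL r1<-Mul2 | r0:Add1,r1:Mul2,r2:7,r3:Mul1,r4:7,r5:7
c6: issue ADD r2<-Add2 | r0:Add1,r1:Mul2,r2:Add2,r3:Mul1,r4:7,r5:7
c7: stall | r0:Add1,r1:Mul2,r2:Add2,r3:Mul1,r4:7,r5:7
c8: CDB Mul1=21; stall | r0:Add1,r1:Mul2,r2:Add2,r3:21,r4:7,r5:7
c9: stall | r0:Add1,r1:Mul2,r2:Add2,r3:21,r4:7,r5:7
c10: CDB Add1=-14; issue SUB r5<-Add1 | r0:-14,r1:Mul2,r2:Add2,r3:21,r4:7,r5:Add1
c11: CDB Add2=28; issue SUB r0<-Add2 | r0:Add2,r1:Mul2,r2:28,r3:21,r4:7,r5:Add1

STATUS = TAG Add1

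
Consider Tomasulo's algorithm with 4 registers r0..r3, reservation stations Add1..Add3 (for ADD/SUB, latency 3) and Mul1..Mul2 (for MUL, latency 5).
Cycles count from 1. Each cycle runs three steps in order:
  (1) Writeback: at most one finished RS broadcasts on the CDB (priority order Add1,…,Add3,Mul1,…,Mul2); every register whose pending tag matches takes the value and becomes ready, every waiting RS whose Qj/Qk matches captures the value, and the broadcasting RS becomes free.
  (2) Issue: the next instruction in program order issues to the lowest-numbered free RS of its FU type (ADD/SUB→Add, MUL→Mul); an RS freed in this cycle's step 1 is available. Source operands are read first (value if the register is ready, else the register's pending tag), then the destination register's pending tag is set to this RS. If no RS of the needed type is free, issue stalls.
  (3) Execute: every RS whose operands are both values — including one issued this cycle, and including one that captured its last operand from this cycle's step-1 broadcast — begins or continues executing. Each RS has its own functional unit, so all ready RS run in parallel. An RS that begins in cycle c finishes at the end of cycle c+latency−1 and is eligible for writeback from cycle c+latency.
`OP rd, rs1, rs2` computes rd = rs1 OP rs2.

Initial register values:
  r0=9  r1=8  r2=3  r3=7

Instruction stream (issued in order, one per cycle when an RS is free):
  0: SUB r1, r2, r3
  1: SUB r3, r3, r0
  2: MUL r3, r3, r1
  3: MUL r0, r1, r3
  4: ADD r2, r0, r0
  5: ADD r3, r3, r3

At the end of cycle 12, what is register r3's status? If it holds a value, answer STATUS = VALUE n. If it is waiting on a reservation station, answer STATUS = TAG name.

c1: issue SUB r1<-Add1 | r0:9,r1:Add1,r2:3,r3:7
c2: issue SUB r3<-Add2 | r0:9,r1:Add1,r2:3,r3:Add2
c3: issue MUL r3<-Mul1 | r0:9,r1:Add1,r2:3,r3:Mul1
c4: CDB Add1=-4; issue MUL r0<-Mul2 | r0:Mul2,r1:-4,r2:3,r3:Mul1
c5: CDB Add2=-2; issue ADD r2<-Add1 | r0:Mul2,r1:-4,r2:Add1,r3:Mul1
c6: issue ADD r3<-Add2 | r0:Mul2,r1:-4,r2:Add1,r3:Add2
c7: - | r0:Mul2,r1:-4,r2:Add1,r3:Add2
c8: - | r0:Mul2,r1:-4,r2:Add1,r3:Add2
c9: - | r0:Mul2,r1:-4,r2:Add1,r3:Add2
c10: CDB Mul1=8 | r0:Mul2,r1:-4,r2:Add1,r3:Add2
c11: - | r0:Mul2,r1:-4,r2:Add1,r3:Add2
c12: - | r0:Mul2,r1:-4,r2:Add1,r3:Add2

STATUS = TAG Add2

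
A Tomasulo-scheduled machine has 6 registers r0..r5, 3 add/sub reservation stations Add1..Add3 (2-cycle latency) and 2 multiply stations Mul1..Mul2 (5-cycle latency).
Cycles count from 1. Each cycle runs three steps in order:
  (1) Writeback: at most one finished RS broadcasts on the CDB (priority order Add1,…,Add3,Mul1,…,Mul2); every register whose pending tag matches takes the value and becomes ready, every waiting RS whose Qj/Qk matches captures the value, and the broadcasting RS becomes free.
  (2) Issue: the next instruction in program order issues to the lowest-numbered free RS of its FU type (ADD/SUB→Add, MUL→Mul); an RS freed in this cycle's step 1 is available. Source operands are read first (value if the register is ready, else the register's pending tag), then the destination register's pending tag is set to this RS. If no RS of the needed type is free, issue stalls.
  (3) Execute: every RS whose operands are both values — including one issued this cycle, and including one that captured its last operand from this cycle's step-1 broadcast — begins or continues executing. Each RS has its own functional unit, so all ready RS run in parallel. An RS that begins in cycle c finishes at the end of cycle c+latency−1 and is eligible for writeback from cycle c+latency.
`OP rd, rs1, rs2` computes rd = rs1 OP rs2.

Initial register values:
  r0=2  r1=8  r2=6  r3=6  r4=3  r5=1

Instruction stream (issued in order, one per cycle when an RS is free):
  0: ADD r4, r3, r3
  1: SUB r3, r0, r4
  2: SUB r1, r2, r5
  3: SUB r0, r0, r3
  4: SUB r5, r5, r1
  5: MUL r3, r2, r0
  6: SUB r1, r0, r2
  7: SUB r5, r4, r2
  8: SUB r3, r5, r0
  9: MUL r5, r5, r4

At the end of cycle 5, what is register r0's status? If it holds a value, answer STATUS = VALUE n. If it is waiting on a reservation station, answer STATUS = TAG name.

cycle 1: issue ADD r4<-Add1 // r0:2,r1:8,r2:6,r3:6,r4:Add1,r5:1
cycle 2: issue SUB r3<-Add2 // r0:2,r1:8,r2:6,r3:Add2,r4:Add1,r5:1
cycle 3: CDB Add1=12; issue SUB r1<-Add1 // r0:2,r1:Add1,r2:6,r3:Add2,r4:12,r5:1
cycle 4: issue SUB r0<-Add3 // r0:Add3,r1:Add1,r2:6,r3:Add2,r4:12,r5:1
cycle 5: CDB Add1=5; issue SUB r5<-Add1 // r0:Add3,r1:5,r2:6,r3:Add2,r4:12,r5:Add1

STATUS = TAG Add3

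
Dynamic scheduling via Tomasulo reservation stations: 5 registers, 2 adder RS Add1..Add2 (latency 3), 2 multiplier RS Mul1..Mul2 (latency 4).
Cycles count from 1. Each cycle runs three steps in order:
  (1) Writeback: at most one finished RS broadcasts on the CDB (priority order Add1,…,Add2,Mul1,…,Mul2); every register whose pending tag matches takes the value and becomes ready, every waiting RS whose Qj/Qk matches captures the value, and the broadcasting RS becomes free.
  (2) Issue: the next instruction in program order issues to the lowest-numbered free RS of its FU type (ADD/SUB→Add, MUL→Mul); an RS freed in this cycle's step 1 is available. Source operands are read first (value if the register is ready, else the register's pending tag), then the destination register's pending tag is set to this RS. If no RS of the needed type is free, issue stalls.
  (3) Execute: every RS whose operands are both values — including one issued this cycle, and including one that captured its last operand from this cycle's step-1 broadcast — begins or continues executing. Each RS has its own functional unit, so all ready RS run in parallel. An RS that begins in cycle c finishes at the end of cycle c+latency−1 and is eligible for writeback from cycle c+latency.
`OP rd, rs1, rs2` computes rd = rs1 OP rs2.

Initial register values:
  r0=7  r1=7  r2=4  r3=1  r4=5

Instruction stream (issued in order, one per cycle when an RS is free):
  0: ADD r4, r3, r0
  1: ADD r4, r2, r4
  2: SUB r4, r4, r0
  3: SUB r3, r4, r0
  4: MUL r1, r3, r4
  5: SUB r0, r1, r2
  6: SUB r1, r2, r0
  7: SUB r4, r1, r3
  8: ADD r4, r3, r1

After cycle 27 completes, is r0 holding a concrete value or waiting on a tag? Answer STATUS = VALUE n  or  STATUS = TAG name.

c1: issue ADD r4<-Add1 | r0:7,r1:7,r2:4,r3:1,r4:Add1
c2: issue ADD r4<-Add2 | r0:7,r1:7,r2:4,r3:1,r4:Add2
c3: stall | r0:7,r1:7,r2:4,r3:1,r4:Add2
c4: CDB Add1=8; issue SUB r4<-Add1 | r0:7,r1:7,r2:4,r3:1,r4:Add1
c5: stall | r0:7,r1:7,r2:4,r3:1,r4:Add1
c6: stall | r0:7,r1:7,r2:4,r3:1,r4:Add1
c7: CDB Add2=12; issue SUB r3<-Add2 | r0:7,r1:7,r2:4,r3:Add2,r4:Add1
c8: issue MUL r1<-Mul1 | r0:7,r1:Mul1,r2:4,r3:Add2,r4:Add1
c9: stall | r0:7,r1:Mul1,r2:4,r3:Add2,r4:Add1
c10: CDB Add1=5; issue SUB r0<-Add1 | r0:Add1,r1:Mul1,r2:4,r3:Add2,r4:5
c11: stall | r0:Add1,r1:Mul1,r2:4,r3:Add2,r4:5
c12: stall | r0:Add1,r1:Mul1,r2:4,r3:Add2,r4:5
c13: CDB Add2=-2; issue SUB r1<-Add2 | r0:Add1,r1:Add2,r2:4,r3:-2,r4:5
c14: stall | r0:Add1,r1:Add2,r2:4,r3:-2,r4:5
c15: stall | r0:Add1,r1:Add2,r2:4,r3:-2,r4:5
c16: stall | r0:Add1,r1:Add2,r2:4,r3:-2,r4:5
c17: CDB Mul1=-10; stall | r0:Add1,r1:Add2,r2:4,r3:-2,r4:5
c18: stall | r0:Add1,r1:Add2,r2:4,r3:-2,r4:5
c19: stall | r0:Add1,r1:Add2,r2:4,r3:-2,r4:5
c20: CDB Add1=-14; issue SUB r4<-Add1 | r0:-14,r1:Add2,r2:4,r3:-2,r4:Add1
c21: stall | r0:-14,r1:Add2,r2:4,r3:-2,r4:Add1
c22: stall | r0:-14,r1:Add2,r2:4,r3:-2,r4:Add1
c23: CDB Add2=18; issue ADD r4<-Add2 | r0:-14,r1:18,r2:4,r3:-2,r4:Add2
c24: - | r0:-14,r1:18,r2:4,r3:-2,r4:Add2
c25: - | r0:-14,r1:18,r2:4,r3:-2,r4:Add2
c26: CDB Add1=20 | r0:-14,r1:18,r2:4,r3:-2,r4:Add2
c27: CDB Add2=16 | r0:-14,r1:18,r2:4,r3:-2,r4:16

STATUS = VALUE -14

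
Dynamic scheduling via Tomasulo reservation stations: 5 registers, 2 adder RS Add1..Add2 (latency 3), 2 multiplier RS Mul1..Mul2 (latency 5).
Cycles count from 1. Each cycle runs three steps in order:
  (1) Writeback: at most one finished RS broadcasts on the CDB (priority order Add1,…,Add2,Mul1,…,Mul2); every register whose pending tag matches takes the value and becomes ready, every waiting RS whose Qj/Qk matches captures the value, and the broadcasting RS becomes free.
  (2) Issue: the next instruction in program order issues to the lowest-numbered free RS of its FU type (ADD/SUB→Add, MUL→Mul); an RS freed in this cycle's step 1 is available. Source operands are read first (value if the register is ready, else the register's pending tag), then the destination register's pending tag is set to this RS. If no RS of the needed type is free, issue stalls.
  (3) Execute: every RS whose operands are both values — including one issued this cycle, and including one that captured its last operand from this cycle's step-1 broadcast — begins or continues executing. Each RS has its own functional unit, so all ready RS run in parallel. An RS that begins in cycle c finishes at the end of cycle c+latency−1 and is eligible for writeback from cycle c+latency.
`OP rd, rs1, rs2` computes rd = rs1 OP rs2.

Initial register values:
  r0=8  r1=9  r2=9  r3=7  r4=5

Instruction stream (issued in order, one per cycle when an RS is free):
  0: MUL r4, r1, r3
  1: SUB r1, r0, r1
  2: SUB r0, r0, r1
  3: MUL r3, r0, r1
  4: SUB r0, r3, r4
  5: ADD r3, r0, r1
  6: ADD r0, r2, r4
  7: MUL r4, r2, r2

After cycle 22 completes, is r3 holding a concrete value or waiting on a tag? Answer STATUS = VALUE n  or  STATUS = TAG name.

  c1: issue MUL r4<-Mul1  regs: r0:8,r1:9,r2:9,r3:7,r4:Mul1
  c2: issue SUB r1<-Add1  regs: r0:8,r1:Add1,r2:9,r3:7,r4:Mul1
  c3: issue SUB r0<-Add2  regs: r0:Add2,r1:Add1,r2:9,r3:7,r4:Mul1
  c4: issue MUL r3<-Mul2  regs: r0:Add2,r1:Add1,r2:9,r3:Mul2,r4:Mul1
  c5: CDB Add1=-1; issue SUB r0<-Add1  regs: r0:Add1,r1:-1,r2:9,r3:Mul2,r4:Mul1
  c6: CDB Mul1=63; stall  regs: r0:Add1,r1:-1,r2:9,r3:Mul2,r4:63
  c7: stall  regs: r0:Add1,r1:-1,r2:9,r3:Mul2,r4:63
  c8: CDB Add2=9; issue ADD r3<-Add2  regs: r0:Add1,r1:-1,r2:9,r3:Add2,r4:63
  c9: stall  regs: r0:Add1,r1:-1,r2:9,r3:Add2,r4:63
  c10: stall  regs: r0:Add1,r1:-1,r2:9,r3:Add2,r4:63
  c11: stall  regs: r0:Add1,r1:-1,r2:9,r3:Add2,r4:63
  c12: stall  regs: r0:Add1,r1:-1,r2:9,r3:Add2,r4:63
  c13: CDB Mul2=-9; stall  regs: r0:Add1,r1:-1,r2:9,r3:Add2,r4:63
  c14: stall  regs: r0:Add1,r1:-1,r2:9,r3:Add2,r4:63
  c15: stall  regs: r0:Add1,r1:-1,r2:9,r3:Add2,r4:63
  c16: CDB Add1=-72; issue ADD r0<-Add1  regs: r0:Add1,r1:-1,r2:9,r3:Add2,r4:63
  c17: issue MUL r4<-Mul1  regs: r0:Add1,r1:-1,r2:9,r3:Add2,r4:Mul1
  c18: -  regs: r0:Add1,r1:-1,r2:9,r3:Add2,r4:Mul1
  c19: CDB Add1=72  regs: r0:72,r1:-1,r2:9,r3:Add2,r4:Mul1
  c20: CDB Add2=-73  regs: r0:72,r1:-1,r2:9,r3:-73,r4:Mul1
  c21: -  regs: r0:72,r1:-1,r2:9,r3:-73,r4:Mul1
  c22: CDB Mul1=81  regs: r0:72,r1:-1,r2:9,r3:-73,r4:81

STATUS = VALUE -73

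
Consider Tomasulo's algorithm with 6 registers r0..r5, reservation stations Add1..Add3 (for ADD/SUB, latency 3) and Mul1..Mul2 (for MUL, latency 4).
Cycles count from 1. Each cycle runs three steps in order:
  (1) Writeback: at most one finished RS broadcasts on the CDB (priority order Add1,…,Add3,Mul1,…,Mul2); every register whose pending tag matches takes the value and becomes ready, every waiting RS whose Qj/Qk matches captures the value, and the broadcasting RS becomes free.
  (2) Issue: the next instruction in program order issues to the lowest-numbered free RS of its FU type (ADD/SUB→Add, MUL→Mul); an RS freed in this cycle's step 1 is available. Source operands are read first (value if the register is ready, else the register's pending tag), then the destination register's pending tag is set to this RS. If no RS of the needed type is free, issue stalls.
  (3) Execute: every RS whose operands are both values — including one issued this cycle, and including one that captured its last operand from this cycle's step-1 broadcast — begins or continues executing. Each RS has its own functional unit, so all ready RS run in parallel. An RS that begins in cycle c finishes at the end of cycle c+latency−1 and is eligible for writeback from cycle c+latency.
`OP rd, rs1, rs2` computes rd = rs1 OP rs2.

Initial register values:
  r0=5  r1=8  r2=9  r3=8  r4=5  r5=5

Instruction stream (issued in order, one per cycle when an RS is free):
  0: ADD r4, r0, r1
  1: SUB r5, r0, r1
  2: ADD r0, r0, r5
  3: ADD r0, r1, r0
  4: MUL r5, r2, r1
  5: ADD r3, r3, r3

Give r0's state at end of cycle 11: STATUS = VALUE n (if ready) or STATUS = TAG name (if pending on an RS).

STATUS = VALUE 10

c1: issue ADD r4<-Add1 | r0:5,r1:8,r2:9,r3:8,r4:Add1,r5:5
c2: issue SUB r5<-Add2 | r0:5,r1:8,r2:9,r3:8,r4:Add1,r5:Add2
c3: issue ADD r0<-Add3 | r0:Add3,r1:8,r2:9,r3:8,r4:Add1,r5:Add2
c4: CDB Add1=13; issue ADD r0<-Add1 | r0:Add1,r1:8,r2:9,r3:8,r4:13,r5:Add2
c5: CDB Add2=-3; issue MUL r5<-Mul1 | r0:Add1,r1:8,r2:9,r3:8,r4:13,r5:Mul1
c6: issue ADD r3<-Add2 | r0:Add1,r1:8,r2:9,r3:Add2,r4:13,r5:Mul1
c7: - | r0:Add1,r1:8,r2:9,r3:Add2,r4:13,r5:Mul1
c8: CDB Add3=2 | r0:Add1,r1:8,r2:9,r3:Add2,r4:13,r5:Mul1
c9: CDB Add2=16 | r0:Add1,r1:8,r2:9,r3:16,r4:13,r5:Mul1
c10: CDB Mul1=72 | r0:Add1,r1:8,r2:9,r3:16,r4:13,r5:72
c11: CDB Add1=10 | r0:10,r1:8,r2:9,r3:16,r4:13,r5:72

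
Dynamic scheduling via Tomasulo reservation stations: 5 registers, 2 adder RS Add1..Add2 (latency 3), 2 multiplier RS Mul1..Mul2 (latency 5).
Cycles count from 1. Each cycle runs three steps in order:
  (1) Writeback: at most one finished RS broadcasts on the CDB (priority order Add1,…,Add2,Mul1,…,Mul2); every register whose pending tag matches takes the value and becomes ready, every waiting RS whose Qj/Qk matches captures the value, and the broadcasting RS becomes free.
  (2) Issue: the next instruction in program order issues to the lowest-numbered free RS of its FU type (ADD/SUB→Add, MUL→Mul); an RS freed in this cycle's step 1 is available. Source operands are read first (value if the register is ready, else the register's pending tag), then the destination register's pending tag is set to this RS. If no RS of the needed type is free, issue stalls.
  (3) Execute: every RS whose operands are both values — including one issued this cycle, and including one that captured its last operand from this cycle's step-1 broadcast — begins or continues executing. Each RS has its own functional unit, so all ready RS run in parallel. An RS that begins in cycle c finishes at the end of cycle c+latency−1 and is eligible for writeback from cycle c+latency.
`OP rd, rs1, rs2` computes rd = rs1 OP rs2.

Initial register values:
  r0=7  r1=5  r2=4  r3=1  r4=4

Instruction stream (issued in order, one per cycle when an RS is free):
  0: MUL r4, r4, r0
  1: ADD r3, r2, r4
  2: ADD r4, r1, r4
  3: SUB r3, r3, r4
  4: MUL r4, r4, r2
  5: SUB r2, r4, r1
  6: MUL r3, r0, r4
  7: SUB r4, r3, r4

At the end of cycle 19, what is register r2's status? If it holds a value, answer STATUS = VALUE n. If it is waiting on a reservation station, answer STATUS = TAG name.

STATUS = VALUE 127

c1: issue MUL r4<-Mul1 | r0:7,r1:5,r2:4,r3:1,r4:Mul1
c2: issue ADD r3<-Add1 | r0:7,r1:5,r2:4,r3:Add1,r4:Mul1
c3: issue ADD r4<-Add2 | r0:7,r1:5,r2:4,r3:Add1,r4:Add2
c4: stall | r0:7,r1:5,r2:4,r3:Add1,r4:Add2
c5: stall | r0:7,r1:5,r2:4,r3:Add1,r4:Add2
c6: CDB Mul1=28; stall | r0:7,r1:5,r2:4,r3:Add1,r4:Add2
c7: stall | r0:7,r1:5,r2:4,r3:Add1,r4:Add2
c8: stall | r0:7,r1:5,r2:4,r3:Add1,r4:Add2
c9: CDB Add1=32; issue SUB r3<-Add1 | r0:7,r1:5,r2:4,r3:Add1,r4:Add2
c10: CDB Add2=33; issue MUL r4<-Mul1 | r0:7,r1:5,r2:4,r3:Add1,r4:Mul1
c11: issue SUB r2<-Add2 | r0:7,r1:5,r2:Add2,r3:Add1,r4:Mul1
c12: issue MUL r3<-Mul2 | r0:7,r1:5,r2:Add2,r3:Mul2,r4:Mul1
c13: CDB Add1=-1; issue SUB r4<-Add1 | r0:7,r1:5,r2:Add2,r3:Mul2,r4:Add1
c14: - | r0:7,r1:5,r2:Add2,r3:Mul2,r4:Add1
c15: CDB Mul1=132 | r0:7,r1:5,r2:Add2,r3:Mul2,r4:Add1
c16: - | r0:7,r1:5,r2:Add2,r3:Mul2,r4:Add1
c17: - | r0:7,r1:5,r2:Add2,r3:Mul2,r4:Add1
c18: CDB Add2=127 | r0:7,r1:5,r2:127,r3:Mul2,r4:Add1
c19: - | r0:7,r1:5,r2:127,r3:Mul2,r4:Add1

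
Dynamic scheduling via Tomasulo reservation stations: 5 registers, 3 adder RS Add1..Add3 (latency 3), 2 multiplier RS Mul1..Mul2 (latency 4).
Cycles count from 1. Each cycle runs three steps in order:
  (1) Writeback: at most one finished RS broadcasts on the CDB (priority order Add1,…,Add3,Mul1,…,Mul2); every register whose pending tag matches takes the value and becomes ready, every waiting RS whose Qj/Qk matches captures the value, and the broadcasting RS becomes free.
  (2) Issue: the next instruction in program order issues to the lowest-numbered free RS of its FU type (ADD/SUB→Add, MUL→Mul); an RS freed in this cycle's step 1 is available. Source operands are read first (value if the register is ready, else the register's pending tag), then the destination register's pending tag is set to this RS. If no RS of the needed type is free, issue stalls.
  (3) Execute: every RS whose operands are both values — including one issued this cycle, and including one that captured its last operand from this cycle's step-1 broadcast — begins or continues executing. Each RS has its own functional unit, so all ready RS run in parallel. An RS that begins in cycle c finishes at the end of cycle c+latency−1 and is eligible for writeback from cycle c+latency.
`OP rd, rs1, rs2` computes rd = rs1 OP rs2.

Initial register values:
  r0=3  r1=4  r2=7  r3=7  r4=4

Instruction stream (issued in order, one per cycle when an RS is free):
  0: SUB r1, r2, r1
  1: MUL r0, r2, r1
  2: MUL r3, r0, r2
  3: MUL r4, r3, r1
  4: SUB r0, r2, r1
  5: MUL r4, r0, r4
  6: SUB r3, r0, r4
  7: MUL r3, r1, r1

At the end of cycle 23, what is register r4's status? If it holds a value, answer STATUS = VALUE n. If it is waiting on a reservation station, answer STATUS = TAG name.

  c1: issue SUB r1<-Add1  regs: r0:3,r1:Add1,r2:7,r3:7,r4:4
  c2: issue MUL r0<-Mul1  regs: r0:Mul1,r1:Add1,r2:7,r3:7,r4:4
  c3: issue MUL r3<-Mul2  regs: r0:Mul1,r1:Add1,r2:7,r3:Mul2,r4:4
  c4: CDB Add1=3; stall  regs: r0:Mul1,r1:3,r2:7,r3:Mul2,r4:4
  c5: stall  regs: r0:Mul1,r1:3,r2:7,r3:Mul2,r4:4
  c6: stall  regs: r0:Mul1,r1:3,r2:7,r3:Mul2,r4:4
  c7: stall  regs: r0:Mul1,r1:3,r2:7,r3:Mul2,r4:4
  c8: CDB Mul1=21; issue MUL r4<-Mul1  regs: r0:21,r1:3,r2:7,r3:Mul2,r4:Mul1
  c9: issue SUB r0<-Add1  regs: r0:Add1,r1:3,r2:7,r3:Mul2,r4:Mul1
  c10: stall  regs: r0:Add1,r1:3,r2:7,r3:Mul2,r4:Mul1
  c11: stall  regs: r0:Add1,r1:3,r2:7,r3:Mul2,r4:Mul1
  c12: CDB Add1=4; stall  regs: r0:4,r1:3,r2:7,r3:Mul2,r4:Mul1
  c13: CDB Mul2=147; issue MUL r4<-Mul2  regs: r0:4,r1:3,r2:7,r3:147,r4:Mul2
  c14: issue SUB r3<-Add1  regs: r0:4,r1:3,r2:7,r3:Add1,r4:Mul2
  c15: stall  regs: r0:4,r1:3,r2:7,r3:Add1,r4:Mul2
  c16: stall  regs: r0:4,r1:3,r2:7,r3:Add1,r4:Mul2
  c17: CDB Mul1=441; issue MUL r3<-Mul1  regs: r0:4,r1:3,r2:7,r3:Mul1,r4:Mul2
  c18: -  regs: r0:4,r1:3,r2:7,r3:Mul1,r4:Mul2
  c19: -  regs: r0:4,r1:3,r2:7,r3:Mul1,r4:Mul2
  c20: -  regs: r0:4,r1:3,r2:7,r3:Mul1,r4:Mul2
  c21: CDB Mul1=9  regs: r0:4,r1:3,r2:7,r3:9,r4:Mul2
  c22: CDB Mul2=1764  regs: r0:4,r1:3,r2:7,r3:9,r4:1764
  c23: -  regs: r0:4,r1:3,r2:7,r3:9,r4:1764

STATUS = VALUE 1764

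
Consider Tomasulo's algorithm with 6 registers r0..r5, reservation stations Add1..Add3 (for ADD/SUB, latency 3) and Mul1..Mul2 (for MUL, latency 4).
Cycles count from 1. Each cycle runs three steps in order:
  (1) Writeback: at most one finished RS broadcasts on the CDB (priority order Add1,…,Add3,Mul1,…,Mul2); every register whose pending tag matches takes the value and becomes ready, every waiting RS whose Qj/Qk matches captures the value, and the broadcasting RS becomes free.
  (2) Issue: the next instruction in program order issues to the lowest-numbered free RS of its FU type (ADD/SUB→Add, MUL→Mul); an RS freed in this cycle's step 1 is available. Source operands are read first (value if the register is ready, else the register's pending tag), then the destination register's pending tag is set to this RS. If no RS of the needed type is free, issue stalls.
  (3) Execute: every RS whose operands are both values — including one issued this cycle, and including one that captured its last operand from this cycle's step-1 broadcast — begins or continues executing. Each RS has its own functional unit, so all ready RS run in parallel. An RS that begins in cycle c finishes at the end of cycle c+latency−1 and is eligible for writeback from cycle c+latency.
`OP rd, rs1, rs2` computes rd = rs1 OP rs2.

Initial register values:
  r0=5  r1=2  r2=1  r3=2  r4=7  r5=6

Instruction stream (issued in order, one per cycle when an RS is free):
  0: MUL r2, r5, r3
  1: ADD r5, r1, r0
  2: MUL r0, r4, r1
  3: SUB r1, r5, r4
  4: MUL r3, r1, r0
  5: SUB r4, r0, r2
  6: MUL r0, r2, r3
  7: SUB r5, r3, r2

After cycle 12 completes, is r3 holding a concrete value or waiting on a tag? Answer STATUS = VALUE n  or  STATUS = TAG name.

  c1: issue MUL r2<-Mul1  regs: r0:5,r1:2,r2:Mul1,r3:2,r4:7,r5:6
  c2: issue ADD r5<-Add1  regs: r0:5,r1:2,r2:Mul1,r3:2,r4:7,r5:Add1
  c3: issue MUL r0<-Mul2  regs: r0:Mul2,r1:2,r2:Mul1,r3:2,r4:7,r5:Add1
  c4: issue SUB r1<-Add2  regs: r0:Mul2,r1:Add2,r2:Mul1,r3:2,r4:7,r5:Add1
  c5: CDB Add1=7; stall  regs: r0:Mul2,r1:Add2,r2:Mul1,r3:2,r4:7,r5:7
  c6: CDB Mul1=12; issue MUL r3<-Mul1  regs: r0:Mul2,r1:Add2,r2:12,r3:Mul1,r4:7,r5:7
  c7: CDB Mul2=14; issue SUB r4<-Add1  regs: r0:14,r1:Add2,r2:12,r3:Mul1,r4:Add1,r5:7
  c8: CDB Add2=0; issue MUL r0<-Mul2  regs: r0:Mul2,r1:0,r2:12,r3:Mul1,r4:Add1,r5:7
  c9: issue SUB r5<-Add2  regs: r0:Mul2,r1:0,r2:12,r3:Mul1,r4:Add1,r5:Add2
  c10: CDB Add1=2  regs: r0:Mul2,r1:0,r2:12,r3:Mul1,r4:2,r5:Add2
  c11: -  regs: r0:Mul2,r1:0,r2:12,r3:Mul1,r4:2,r5:Add2
  c12: CDB Mul1=0  regs: r0:Mul2,r1:0,r2:12,r3:0,r4:2,r5:Add2

STATUS = VALUE 0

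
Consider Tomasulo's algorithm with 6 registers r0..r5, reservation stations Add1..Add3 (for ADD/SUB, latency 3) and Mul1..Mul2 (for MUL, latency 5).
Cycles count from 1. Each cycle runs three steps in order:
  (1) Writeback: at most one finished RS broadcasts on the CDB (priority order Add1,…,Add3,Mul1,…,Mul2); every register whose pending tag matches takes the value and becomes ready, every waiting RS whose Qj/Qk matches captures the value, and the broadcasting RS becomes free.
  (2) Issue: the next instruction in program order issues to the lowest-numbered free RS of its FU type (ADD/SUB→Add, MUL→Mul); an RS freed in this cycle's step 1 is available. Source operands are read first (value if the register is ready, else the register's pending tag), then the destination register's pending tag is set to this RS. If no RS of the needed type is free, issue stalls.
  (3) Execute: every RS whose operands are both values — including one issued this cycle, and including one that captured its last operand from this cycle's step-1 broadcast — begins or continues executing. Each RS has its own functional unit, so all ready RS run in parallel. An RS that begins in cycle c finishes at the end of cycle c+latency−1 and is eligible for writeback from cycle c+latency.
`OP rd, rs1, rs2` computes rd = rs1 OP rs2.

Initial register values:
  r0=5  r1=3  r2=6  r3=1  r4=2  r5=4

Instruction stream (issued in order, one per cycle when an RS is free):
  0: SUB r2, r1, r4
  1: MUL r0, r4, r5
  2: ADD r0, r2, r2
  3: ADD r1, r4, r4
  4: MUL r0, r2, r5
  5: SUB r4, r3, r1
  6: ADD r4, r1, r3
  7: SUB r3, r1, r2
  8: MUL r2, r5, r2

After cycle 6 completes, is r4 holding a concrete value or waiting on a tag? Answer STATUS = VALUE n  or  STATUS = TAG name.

STATUS = TAG Add3

cycle 1: issue SUB r2<-Add1 // r0:5,r1:3,r2:Add1,r3:1,r4:2,r5:4
cycle 2: issue MUL r0<-Mul1 // r0:Mul1,r1:3,r2:Add1,r3:1,r4:2,r5:4
cycle 3: issue ADD r0<-Add2 // r0:Add2,r1:3,r2:Add1,r3:1,r4:2,r5:4
cycle 4: CDB Add1=1; issue ADD r1<-Add1 // r0:Add2,r1:Add1,r2:1,r3:1,r4:2,r5:4
cycle 5: issue MUL r0<-Mul2 // r0:Mul2,r1:Add1,r2:1,r3:1,r4:2,r5:4
cycle 6: issue SUB r4<-Add3 // r0:Mul2,r1:Add1,r2:1,r3:1,r4:Add3,r5:4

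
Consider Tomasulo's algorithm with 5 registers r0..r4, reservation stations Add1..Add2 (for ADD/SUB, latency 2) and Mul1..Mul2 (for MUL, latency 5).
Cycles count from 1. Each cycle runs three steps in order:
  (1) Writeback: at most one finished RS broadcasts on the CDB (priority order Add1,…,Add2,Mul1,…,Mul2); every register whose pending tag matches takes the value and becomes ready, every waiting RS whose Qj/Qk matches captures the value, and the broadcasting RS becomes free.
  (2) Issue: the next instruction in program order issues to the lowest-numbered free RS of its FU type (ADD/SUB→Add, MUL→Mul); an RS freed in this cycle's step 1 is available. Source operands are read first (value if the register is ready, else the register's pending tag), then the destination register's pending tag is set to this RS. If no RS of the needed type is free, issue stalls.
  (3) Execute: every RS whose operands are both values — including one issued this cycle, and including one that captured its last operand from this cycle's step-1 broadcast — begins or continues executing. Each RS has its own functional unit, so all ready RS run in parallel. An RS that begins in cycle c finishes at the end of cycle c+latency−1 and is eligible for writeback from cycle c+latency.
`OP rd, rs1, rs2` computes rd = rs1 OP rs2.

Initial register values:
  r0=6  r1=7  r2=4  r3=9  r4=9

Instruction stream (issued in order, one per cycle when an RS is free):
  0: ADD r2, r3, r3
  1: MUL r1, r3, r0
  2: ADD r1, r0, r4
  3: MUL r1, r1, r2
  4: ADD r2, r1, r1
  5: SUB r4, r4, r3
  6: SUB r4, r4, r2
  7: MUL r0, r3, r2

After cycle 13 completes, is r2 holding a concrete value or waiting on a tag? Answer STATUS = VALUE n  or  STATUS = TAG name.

c1: issue ADD r2<-Add1 | r0:6,r1:7,r2:Add1,r3:9,r4:9
c2: issue MUL r1<-Mul1 | r0:6,r1:Mul1,r2:Add1,r3:9,r4:9
c3: CDB Add1=18; issue ADD r1<-Add1 | r0:6,r1:Add1,r2:18,r3:9,r4:9
c4: issue MUL r1<-Mul2 | r0:6,r1:Mul2,r2:18,r3:9,r4:9
c5: CDB Add1=15; issue ADD r2<-Add1 | r0:6,r1:Mul2,r2:Add1,r3:9,r4:9
c6: issue SUB r4<-Add2 | r0:6,r1:Mul2,r2:Add1,r3:9,r4:Add2
c7: CDB Mul1=54; stall | r0:6,r1:Mul2,r2:Add1,r3:9,r4:Add2
c8: CDB Add2=0; issue SUB r4<-Add2 | r0:6,r1:Mul2,r2:Add1,r3:9,r4:Add2
c9: issue MUL r0<-Mul1 | r0:Mul1,r1:Mul2,r2:Add1,r3:9,r4:Add2
c10: CDB Mul2=270 | r0:Mul1,r1:270,r2:Add1,r3:9,r4:Add2
c11: - | r0:Mul1,r1:270,r2:Add1,r3:9,r4:Add2
c12: CDB Add1=540 | r0:Mul1,r1:270,r2:540,r3:9,r4:Add2
c13: - | r0:Mul1,r1:270,r2:540,r3:9,r4:Add2

STATUS = VALUE 540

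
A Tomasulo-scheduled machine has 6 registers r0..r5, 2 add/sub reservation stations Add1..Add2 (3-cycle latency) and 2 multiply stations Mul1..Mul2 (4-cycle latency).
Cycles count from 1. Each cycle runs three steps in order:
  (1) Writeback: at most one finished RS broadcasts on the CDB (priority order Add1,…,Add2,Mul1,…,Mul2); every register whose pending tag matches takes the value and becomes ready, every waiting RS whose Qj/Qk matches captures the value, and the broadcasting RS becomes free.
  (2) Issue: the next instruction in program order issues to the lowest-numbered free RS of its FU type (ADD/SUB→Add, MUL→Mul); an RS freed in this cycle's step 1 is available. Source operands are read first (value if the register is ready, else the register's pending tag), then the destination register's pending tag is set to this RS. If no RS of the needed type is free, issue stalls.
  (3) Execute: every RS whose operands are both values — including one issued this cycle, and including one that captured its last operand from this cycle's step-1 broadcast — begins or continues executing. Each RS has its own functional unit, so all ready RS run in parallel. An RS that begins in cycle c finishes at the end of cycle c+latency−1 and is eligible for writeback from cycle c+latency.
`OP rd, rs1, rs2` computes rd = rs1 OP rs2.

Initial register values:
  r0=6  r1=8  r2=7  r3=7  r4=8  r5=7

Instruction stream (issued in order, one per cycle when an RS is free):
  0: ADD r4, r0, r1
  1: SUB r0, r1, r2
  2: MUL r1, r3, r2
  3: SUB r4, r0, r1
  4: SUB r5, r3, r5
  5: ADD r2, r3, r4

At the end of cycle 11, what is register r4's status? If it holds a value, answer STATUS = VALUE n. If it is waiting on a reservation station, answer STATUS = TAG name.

c1: issue ADD r4<-Add1 | r0:6,r1:8,r2:7,r3:7,r4:Add1,r5:7
c2: issue SUB r0<-Add2 | r0:Add2,r1:8,r2:7,r3:7,r4:Add1,r5:7
c3: issue MUL r1<-Mul1 | r0:Add2,r1:Mul1,r2:7,r3:7,r4:Add1,r5:7
c4: CDB Add1=14; issue SUB r4<-Add1 | r0:Add2,r1:Mul1,r2:7,r3:7,r4:Add1,r5:7
c5: CDB Add2=1; issue SUB r5<-Add2 | r0:1,r1:Mul1,r2:7,r3:7,r4:Add1,r5:Add2
c6: stall | r0:1,r1:Mul1,r2:7,r3:7,r4:Add1,r5:Add2
c7: CDB Mul1=49; stall | r0:1,r1:49,r2:7,r3:7,r4:Add1,r5:Add2
c8: CDB Add2=0; issue ADD r2<-Add2 | r0:1,r1:49,r2:Add2,r3:7,r4:Add1,r5:0
c9: - | r0:1,r1:49,r2:Add2,r3:7,r4:Add1,r5:0
c10: CDB Add1=-48 | r0:1,r1:49,r2:Add2,r3:7,r4:-48,r5:0
c11: - | r0:1,r1:49,r2:Add2,r3:7,r4:-48,r5:0

STATUS = VALUE -48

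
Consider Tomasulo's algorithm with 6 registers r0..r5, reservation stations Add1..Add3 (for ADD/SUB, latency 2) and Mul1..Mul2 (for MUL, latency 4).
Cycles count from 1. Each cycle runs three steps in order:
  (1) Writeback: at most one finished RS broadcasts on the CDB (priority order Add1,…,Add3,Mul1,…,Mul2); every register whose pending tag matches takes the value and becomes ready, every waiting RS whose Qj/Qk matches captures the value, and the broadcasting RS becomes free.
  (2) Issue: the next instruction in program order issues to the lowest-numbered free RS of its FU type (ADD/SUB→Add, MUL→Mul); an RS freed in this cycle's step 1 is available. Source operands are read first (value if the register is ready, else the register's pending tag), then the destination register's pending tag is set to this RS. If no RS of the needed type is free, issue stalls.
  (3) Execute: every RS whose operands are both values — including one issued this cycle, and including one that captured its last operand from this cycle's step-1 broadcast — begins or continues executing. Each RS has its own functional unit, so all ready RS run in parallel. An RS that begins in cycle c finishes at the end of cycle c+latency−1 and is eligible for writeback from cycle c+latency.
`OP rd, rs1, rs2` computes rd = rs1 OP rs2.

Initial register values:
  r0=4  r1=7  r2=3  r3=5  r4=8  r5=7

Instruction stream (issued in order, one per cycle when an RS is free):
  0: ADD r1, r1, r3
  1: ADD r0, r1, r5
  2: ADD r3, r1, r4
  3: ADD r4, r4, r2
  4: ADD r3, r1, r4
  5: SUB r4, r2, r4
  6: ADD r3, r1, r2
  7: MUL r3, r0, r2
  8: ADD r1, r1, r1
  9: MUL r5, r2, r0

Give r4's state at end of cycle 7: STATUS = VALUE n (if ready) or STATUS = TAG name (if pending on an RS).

STATUS = TAG Add2

cycle 1: issue ADD r1<-Add1 // r0:4,r1:Add1,r2:3,r3:5,r4:8,r5:7
cycle 2: issue ADD r0<-Add2 // r0:Add2,r1:Add1,r2:3,r3:5,r4:8,r5:7
cycle 3: CDB Add1=12; issue ADD r3<-Add1 // r0:Add2,r1:12,r2:3,r3:Add1,r4:8,r5:7
cycle 4: issue ADD r4<-Add3 // r0:Add2,r1:12,r2:3,r3:Add1,r4:Add3,r5:7
cycle 5: CDB Add1=20; issue ADD r3<-Add1 // r0:Add2,r1:12,r2:3,r3:Add1,r4:Add3,r5:7
cycle 6: CDB Add2=19; issue SUB r4<-Add2 // r0:19,r1:12,r2:3,r3:Add1,r4:Add2,r5:7
cycle 7: CDB Add3=11; issue ADD r3<-Add3 // r0:19,r1:12,r2:3,r3:Add3,r4:Add2,r5:7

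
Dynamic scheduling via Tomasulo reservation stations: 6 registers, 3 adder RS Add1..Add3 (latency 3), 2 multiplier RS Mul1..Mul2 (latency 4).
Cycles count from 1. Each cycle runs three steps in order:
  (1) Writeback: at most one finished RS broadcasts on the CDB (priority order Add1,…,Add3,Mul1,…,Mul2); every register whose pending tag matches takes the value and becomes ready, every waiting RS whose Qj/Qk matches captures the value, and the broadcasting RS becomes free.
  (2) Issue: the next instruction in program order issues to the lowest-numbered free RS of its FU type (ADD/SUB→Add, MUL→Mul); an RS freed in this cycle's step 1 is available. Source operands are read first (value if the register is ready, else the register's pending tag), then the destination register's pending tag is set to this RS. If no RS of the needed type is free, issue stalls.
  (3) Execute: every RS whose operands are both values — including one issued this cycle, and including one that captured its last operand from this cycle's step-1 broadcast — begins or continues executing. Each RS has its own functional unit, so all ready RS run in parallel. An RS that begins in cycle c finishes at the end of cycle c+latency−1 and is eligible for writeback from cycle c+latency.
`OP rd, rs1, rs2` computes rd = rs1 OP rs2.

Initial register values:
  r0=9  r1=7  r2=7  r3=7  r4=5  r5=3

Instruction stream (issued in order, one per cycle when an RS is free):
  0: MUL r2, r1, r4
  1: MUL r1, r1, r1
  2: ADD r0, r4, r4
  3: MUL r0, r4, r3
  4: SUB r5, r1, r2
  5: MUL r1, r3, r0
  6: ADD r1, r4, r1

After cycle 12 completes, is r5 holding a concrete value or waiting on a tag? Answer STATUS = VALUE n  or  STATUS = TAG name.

STATUS = VALUE 14

c1: issue MUL r2<-Mul1 | r0:9,r1:7,r2:Mul1,r3:7,r4:5,r5:3
c2: issue MUL r1<-Mul2 | r0:9,r1:Mul2,r2:Mul1,r3:7,r4:5,r5:3
c3: issue ADD r0<-Add1 | r0:Add1,r1:Mul2,r2:Mul1,r3:7,r4:5,r5:3
c4: stall | r0:Add1,r1:Mul2,r2:Mul1,r3:7,r4:5,r5:3
c5: CDB Mul1=35; issue MUL r0<-Mul1 | r0:Mul1,r1:Mul2,r2:35,r3:7,r4:5,r5:3
c6: CDB Add1=10; issue SUB r5<-Add1 | r0:Mul1,r1:Mul2,r2:35,r3:7,r4:5,r5:Add1
c7: CDB Mul2=49; issue MUL r1<-Mul2 | r0:Mul1,r1:Mul2,r2:35,r3:7,r4:5,r5:Add1
c8: issue ADD r1<-Add2 | r0:Mul1,r1:Add2,r2:35,r3:7,r4:5,r5:Add1
c9: CDB Mul1=35 | r0:35,r1:Add2,r2:35,r3:7,r4:5,r5:Add1
c10: CDB Add1=14 | r0:35,r1:Add2,r2:35,r3:7,r4:5,r5:14
c11: - | r0:35,r1:Add2,r2:35,r3:7,r4:5,r5:14
c12: - | r0:35,r1:Add2,r2:35,r3:7,r4:5,r5:14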